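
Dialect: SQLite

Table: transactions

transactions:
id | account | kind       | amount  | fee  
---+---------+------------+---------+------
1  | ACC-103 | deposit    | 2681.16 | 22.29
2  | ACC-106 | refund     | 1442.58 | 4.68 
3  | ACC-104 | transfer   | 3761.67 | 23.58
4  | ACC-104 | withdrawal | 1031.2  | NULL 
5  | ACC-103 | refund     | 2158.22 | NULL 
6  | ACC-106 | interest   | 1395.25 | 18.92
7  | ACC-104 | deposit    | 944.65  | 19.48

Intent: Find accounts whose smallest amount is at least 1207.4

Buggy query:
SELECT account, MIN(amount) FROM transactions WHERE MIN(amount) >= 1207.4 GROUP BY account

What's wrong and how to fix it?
Bug: Aggregates like MIN are computed per group after WHERE runs

Fix: Use HAVING for the per-group MIN condition

Corrected query:
SELECT account, MIN(amount) FROM transactions GROUP BY account HAVING MIN(amount) >= 1207.4

Result:
account | MIN(amount)
--------+------------
ACC-103 | 2158.22    
ACC-106 | 1395.25    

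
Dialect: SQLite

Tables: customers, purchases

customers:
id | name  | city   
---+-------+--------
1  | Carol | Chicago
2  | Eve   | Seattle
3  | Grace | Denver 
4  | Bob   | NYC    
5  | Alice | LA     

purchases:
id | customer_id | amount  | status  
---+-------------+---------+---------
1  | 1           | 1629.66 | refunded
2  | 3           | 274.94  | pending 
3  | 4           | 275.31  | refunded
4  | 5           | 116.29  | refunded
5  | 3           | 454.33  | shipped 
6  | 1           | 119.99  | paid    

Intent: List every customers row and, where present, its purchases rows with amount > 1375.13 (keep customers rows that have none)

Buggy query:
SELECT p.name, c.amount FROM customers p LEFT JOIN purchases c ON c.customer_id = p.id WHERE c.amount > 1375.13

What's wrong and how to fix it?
Bug: A WHERE condition on the right-hand table after LEFT JOIN drops unmatched parents

Fix: Move the right-table condition into the ON clause so unmatched parents are kept

Corrected query:
SELECT p.name, c.amount FROM customers p LEFT JOIN purchases c ON c.customer_id = p.id AND c.amount > 1375.13

Result:
name  | amount 
------+--------
Carol | 1629.66
Eve   | NULL   
Grace | NULL   
Bob   | NULL   
Alice | NULL   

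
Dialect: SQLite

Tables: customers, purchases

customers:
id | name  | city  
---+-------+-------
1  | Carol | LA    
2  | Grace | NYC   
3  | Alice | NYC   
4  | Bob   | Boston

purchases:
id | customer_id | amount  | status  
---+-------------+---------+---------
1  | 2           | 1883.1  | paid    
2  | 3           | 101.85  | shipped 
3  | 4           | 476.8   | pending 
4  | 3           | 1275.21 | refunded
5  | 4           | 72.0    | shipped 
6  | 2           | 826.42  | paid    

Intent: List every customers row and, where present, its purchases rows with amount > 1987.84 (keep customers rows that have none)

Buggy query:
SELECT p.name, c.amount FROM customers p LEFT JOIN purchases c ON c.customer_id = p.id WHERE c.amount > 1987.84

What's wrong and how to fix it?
Bug: Filtering c.amount in WHERE discards the NULL rows produced by LEFT JOIN, turning it into an inner join

Fix: Move the right-table condition into the ON clause so unmatched parents are kept

Corrected query:
SELECT p.name, c.amount FROM customers p LEFT JOIN purchases c ON c.customer_id = p.id AND c.amount > 1987.84

Result:
name  | amount
------+-------
Carol | NULL  
Grace | NULL  
Alice | NULL  
Bob   | NULL  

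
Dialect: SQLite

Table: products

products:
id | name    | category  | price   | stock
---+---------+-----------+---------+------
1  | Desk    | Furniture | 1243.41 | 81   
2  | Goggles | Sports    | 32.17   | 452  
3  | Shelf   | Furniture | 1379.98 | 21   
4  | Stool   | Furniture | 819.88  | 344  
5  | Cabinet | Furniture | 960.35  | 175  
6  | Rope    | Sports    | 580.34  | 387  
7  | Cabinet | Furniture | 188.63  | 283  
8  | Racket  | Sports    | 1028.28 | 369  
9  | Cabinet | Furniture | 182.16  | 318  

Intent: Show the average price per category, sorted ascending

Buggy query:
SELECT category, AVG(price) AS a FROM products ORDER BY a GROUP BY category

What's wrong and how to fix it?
Bug: ORDER BY appears before GROUP BY; SQL clause order requires GROUP BY first

Fix: Reorder: SELECT … FROM … GROUP BY … ORDER BY …

Corrected query:
SELECT category, AVG(price) AS a FROM products GROUP BY category ORDER BY a

Result:
category  | a      
----------+--------
Sports    | 546.93 
Furniture | 795.735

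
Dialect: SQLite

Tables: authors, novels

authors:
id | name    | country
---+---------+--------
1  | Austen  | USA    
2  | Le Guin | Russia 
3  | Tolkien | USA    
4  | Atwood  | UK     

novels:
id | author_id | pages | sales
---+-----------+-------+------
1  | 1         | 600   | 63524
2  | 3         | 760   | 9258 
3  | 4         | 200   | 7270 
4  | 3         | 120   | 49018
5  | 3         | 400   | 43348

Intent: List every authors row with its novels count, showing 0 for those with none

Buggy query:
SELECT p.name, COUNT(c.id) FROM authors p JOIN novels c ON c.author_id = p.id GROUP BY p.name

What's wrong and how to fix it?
Bug: INNER JOIN drops authors rows that have no matching novels rows

Fix: Use LEFT JOIN so parents without children still appear (COUNT(c.id) gives 0)

Corrected query:
SELECT p.name, COUNT(c.id) FROM authors p LEFT JOIN novels c ON c.author_id = p.id GROUP BY p.name

Result:
name    | COUNT(c.id)
--------+------------
Atwood  | 1          
Austen  | 1          
Le Guin | 0          
Tolkien | 3          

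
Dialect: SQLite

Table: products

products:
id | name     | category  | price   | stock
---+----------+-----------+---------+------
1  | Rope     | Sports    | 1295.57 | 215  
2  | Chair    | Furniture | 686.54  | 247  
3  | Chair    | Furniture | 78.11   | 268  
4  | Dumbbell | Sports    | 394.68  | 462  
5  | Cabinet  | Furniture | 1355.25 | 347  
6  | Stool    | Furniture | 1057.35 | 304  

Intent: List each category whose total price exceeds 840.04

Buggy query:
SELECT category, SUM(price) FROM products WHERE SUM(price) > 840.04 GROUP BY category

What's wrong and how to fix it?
Bug: WHERE runs before GROUP BY, so aggregates aren't available there

Fix: Move the aggregate condition to a HAVING clause

Corrected query:
SELECT category, SUM(price) FROM products GROUP BY category HAVING SUM(price) > 840.04

Result:
category  | SUM(price)
----------+-----------
Furniture | 3177.25   
Sports    | 1690.25   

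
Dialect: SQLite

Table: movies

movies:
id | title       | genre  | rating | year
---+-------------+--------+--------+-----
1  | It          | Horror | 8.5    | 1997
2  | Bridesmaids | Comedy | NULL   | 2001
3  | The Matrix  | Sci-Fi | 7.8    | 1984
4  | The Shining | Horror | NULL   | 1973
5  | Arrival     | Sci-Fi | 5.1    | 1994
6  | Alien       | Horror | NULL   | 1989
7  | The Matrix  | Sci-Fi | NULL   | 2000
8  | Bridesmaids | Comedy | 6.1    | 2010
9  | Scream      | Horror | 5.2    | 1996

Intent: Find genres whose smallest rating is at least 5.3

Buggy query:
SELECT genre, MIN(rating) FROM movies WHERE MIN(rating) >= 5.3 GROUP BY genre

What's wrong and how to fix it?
Bug: Aggregates like MIN are computed per group after WHERE runs

Fix: Replace WHERE with HAVING after the GROUP BY

Corrected query:
SELECT genre, MIN(rating) FROM movies GROUP BY genre HAVING MIN(rating) >= 5.3

Result:
genre  | MIN(rating)
-------+------------
Comedy | 6.1        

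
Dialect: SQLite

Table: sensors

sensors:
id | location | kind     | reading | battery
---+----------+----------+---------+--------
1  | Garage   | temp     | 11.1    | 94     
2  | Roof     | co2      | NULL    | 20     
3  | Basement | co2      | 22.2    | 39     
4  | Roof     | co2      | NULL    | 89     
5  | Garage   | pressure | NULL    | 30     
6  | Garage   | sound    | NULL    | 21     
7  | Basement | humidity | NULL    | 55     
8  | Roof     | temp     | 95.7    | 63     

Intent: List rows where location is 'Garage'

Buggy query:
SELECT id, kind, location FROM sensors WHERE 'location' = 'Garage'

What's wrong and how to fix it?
Bug: Single quotes denote string literals in SQL; the column name is being compared as a constant string

Fix: Reference the column as location without single quotes

Corrected query:
SELECT id, kind, location FROM sensors WHERE location = 'Garage'

Result:
id | kind     | location
---+----------+---------
1  | temp     | Garage  
5  | pressure | Garage  
6  | sound    | Garage  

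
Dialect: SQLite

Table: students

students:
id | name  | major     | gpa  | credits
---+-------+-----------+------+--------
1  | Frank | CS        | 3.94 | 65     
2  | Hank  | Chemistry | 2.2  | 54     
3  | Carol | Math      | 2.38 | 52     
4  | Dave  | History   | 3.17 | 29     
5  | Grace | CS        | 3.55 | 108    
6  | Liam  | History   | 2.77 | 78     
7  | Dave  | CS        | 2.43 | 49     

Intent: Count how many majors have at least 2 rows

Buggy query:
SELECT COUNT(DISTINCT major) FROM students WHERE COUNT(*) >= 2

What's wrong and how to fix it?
Bug: WHERE filters individual rows, not groups, so a group-level COUNT is invalid there

Fix: Use a subquery that GROUPs and filters with HAVING, then count its rows

Corrected query:
SELECT COUNT(*) FROM (SELECT major FROM students GROUP BY major HAVING COUNT(*) >= 2)

Result:
COUNT(*)
--------
2       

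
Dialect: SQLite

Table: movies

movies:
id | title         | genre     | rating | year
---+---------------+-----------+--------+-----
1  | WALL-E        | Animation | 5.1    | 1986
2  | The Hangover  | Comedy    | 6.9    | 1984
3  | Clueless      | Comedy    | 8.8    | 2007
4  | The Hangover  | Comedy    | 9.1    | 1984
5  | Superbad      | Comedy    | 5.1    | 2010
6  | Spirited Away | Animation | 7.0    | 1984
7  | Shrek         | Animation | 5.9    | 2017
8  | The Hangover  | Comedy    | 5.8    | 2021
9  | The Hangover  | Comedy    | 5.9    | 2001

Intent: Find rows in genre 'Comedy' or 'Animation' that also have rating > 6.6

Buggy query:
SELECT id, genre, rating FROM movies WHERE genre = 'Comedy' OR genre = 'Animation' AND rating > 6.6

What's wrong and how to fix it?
Bug: Without parentheses, AND is evaluated before OR, so the rating filter only applies to the 'Animation' branch

Fix: Group the OR with parentheses (or use IN), then AND the threshold

Corrected query:
SELECT id, genre, rating FROM movies WHERE (genre = 'Comedy' OR genre = 'Animation') AND rating > 6.6

Result:
id | genre     | rating
---+-----------+-------
2  | Comedy    | 6.9   
3  | Comedy    | 8.8   
4  | Comedy    | 9.1   
6  | Animation | 7     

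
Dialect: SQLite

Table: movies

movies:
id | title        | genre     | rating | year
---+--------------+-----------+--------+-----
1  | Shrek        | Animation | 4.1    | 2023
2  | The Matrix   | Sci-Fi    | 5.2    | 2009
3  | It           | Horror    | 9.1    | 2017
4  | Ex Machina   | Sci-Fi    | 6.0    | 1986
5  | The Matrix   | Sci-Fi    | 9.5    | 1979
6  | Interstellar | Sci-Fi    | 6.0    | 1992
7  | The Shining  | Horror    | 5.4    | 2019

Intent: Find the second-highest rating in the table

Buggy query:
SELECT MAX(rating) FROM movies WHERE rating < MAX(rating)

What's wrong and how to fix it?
Bug: MAX(rating) on the right of the comparison is an aggregate-in-WHERE error

Fix: Put the inner MAX in a scalar subquery

Corrected query:
SELECT MAX(rating) FROM movies WHERE rating < (SELECT MAX(rating) FROM movies)

Result:
MAX(rating)
-----------
9.1        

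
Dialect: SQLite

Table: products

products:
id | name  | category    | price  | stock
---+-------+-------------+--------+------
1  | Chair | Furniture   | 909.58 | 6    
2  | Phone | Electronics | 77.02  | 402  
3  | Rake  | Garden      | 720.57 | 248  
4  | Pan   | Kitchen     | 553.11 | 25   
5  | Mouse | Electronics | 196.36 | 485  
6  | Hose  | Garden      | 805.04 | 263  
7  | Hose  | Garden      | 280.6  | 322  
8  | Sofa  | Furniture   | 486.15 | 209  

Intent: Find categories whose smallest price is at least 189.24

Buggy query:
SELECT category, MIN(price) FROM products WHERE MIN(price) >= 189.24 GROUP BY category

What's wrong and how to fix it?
Bug: MIN() in WHERE is a misuse of aggregate

Fix: Replace WHERE with HAVING after the GROUP BY

Corrected query:
SELECT category, MIN(price) FROM products GROUP BY category HAVING MIN(price) >= 189.24

Result:
category  | MIN(price)
----------+-----------
Furniture | 486.15    
Garden    | 280.6     
Kitchen   | 553.11    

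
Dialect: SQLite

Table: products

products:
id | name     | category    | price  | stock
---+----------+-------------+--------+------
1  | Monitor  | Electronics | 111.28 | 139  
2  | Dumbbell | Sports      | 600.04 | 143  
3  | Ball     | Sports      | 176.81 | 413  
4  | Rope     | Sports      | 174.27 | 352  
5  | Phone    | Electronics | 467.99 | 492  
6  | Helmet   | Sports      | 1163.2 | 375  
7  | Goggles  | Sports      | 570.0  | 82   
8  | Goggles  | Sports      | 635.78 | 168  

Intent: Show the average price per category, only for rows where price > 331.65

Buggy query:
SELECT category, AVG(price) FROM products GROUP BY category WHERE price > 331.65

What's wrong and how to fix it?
Bug: Row-level WHERE must come before GROUP BY in the clause order

Fix: Move the WHERE clause before GROUP BY

Corrected query:
SELECT category, AVG(price) FROM products WHERE price > 331.65 GROUP BY category

Result:
category    | AVG(price)
------------+-----------
Electronics | 467.99    
Sports      | 742.255   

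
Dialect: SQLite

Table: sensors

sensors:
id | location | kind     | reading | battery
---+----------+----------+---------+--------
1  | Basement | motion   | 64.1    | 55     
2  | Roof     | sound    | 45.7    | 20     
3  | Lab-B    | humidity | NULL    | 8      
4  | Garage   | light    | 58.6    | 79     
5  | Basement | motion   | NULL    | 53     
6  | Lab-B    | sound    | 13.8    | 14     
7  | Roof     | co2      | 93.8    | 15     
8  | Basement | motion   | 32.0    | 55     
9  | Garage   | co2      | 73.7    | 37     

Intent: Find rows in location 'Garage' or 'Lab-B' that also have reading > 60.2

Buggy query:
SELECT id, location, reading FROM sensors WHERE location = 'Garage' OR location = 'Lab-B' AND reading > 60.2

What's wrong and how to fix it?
Bug: Without parentheses, AND is evaluated before OR, so the reading filter only applies to the 'Lab-B' branch

Fix: Group the OR with parentheses (or use IN), then AND the threshold

Corrected query:
SELECT id, location, reading FROM sensors WHERE (location = 'Garage' OR location = 'Lab-B') AND reading > 60.2

Result:
id | location | reading
---+----------+--------
9  | Garage   | 73.7   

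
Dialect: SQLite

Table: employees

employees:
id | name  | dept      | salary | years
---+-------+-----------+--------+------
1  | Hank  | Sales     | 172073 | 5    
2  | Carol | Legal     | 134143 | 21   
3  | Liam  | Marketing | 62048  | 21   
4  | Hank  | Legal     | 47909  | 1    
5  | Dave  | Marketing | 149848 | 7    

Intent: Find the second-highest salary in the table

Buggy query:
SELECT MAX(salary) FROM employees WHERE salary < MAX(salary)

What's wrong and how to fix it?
Bug: The inner MAX is an aggregate inside WHERE, which is not allowed

Fix: Put the inner MAX in a scalar subquery

Corrected query:
SELECT MAX(salary) FROM employees WHERE salary < (SELECT MAX(salary) FROM employees)

Result:
MAX(salary)
-----------
149848     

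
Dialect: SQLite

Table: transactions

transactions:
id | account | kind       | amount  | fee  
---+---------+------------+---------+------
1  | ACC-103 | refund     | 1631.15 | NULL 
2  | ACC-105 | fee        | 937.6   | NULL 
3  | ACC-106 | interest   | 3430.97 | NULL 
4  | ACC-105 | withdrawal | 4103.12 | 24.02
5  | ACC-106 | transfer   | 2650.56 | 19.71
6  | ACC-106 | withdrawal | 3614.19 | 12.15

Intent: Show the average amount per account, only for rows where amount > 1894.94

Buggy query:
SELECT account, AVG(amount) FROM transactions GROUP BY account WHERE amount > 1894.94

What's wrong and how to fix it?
Bug: Row-level WHERE must come before GROUP BY in the clause order

Fix: Place WHERE between FROM and GROUP BY

Corrected query:
SELECT account, AVG(amount) FROM transactions WHERE amount > 1894.94 GROUP BY account

Result:
account | AVG(amount)
--------+------------
ACC-105 | 4103.12    
ACC-106 | 3231.906667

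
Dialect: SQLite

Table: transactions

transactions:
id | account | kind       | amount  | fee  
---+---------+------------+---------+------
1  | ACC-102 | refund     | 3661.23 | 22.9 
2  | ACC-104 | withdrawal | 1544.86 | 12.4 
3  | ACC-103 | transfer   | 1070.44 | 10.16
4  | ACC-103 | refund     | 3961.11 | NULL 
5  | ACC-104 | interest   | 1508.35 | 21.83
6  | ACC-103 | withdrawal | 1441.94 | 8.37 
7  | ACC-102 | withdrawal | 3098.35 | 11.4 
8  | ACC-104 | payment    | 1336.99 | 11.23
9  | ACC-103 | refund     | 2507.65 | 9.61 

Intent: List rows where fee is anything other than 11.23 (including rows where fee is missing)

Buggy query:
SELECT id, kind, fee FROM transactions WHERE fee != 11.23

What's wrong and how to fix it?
Bug: 'fee != 11.23' is unknown when fee is NULL, so NULL rows are silently excluded

Fix: Add an explicit OR fee IS NULL to include the missing-value rows

Corrected query:
SELECT id, kind, fee FROM transactions WHERE fee != 11.23 OR fee IS NULL

Result:
id | kind       | fee  
---+------------+------
1  | refund     | 22.9 
2  | withdrawal | 12.4 
3  | transfer   | 10.16
4  | refund     | NULL 
5  | interest   | 21.83
6  | withdrawal | 8.37 
7  | withdrawal | 11.4 
9  | refund     | 9.61 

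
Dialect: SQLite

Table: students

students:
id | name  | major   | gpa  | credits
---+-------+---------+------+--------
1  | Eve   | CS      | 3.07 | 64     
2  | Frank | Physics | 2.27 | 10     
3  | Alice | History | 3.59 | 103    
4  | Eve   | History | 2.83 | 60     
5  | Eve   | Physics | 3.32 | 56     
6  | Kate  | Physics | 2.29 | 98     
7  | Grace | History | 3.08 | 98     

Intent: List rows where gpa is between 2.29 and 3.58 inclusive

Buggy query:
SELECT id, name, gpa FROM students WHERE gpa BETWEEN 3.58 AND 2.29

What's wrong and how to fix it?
Bug: The bounds are reversed; BETWEEN a AND b requires a <= b to match anything

Fix: Write BETWEEN 2.29 AND 3.58

Corrected query:
SELECT id, name, gpa FROM students WHERE gpa BETWEEN 2.29 AND 3.58

Result:
id | name  | gpa 
---+-------+-----
1  | Eve   | 3.07
4  | Eve   | 2.83
5  | Eve   | 3.32
6  | Kate  | 2.29
7  | Grace | 3.08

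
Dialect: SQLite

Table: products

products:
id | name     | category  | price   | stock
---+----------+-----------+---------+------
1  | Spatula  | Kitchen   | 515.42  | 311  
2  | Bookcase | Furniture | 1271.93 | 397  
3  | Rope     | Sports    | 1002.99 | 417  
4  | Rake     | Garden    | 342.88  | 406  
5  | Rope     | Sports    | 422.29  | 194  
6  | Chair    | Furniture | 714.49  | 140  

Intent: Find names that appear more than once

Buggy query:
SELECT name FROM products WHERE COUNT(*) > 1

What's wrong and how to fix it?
Bug: WHERE can't reference COUNT(*); aggregates are computed after WHERE

Fix: Group first, then use HAVING for the count condition

Corrected query:
SELECT name FROM products GROUP BY name HAVING COUNT(*) > 1

Result:
name
----
Rope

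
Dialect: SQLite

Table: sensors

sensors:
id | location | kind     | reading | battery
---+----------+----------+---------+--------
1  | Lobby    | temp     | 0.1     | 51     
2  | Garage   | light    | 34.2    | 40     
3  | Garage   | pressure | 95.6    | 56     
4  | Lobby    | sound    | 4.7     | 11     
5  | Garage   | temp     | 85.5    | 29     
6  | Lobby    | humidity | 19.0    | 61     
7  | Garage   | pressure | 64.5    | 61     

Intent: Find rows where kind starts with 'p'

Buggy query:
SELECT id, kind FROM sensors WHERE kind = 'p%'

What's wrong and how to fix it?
Bug: Wildcards only work with LIKE; '=' treats '%' as a literal character

Fix: Replace '=' with LIKE so 'p%' is treated as a pattern

Corrected query:
SELECT id, kind FROM sensors WHERE kind LIKE 'p%'

Result:
id | kind    
---+---------
3  | pressure
7  | pressure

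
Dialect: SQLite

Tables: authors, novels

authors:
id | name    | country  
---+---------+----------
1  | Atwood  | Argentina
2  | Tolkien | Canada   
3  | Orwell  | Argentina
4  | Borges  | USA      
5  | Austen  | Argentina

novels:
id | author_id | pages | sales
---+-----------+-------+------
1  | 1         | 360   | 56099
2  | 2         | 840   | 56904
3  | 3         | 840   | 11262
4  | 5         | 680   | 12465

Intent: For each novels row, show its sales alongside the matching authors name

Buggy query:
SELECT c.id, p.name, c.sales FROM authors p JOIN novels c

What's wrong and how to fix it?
Bug: Missing join condition: each novels row is matched to all authors rows instead of just its own

Fix: Add ON c.author_id = p.id to the JOIN

Corrected query:
SELECT c.id, p.name, c.sales FROM authors p JOIN novels c ON c.author_id = p.id

Result:
id | name    | sales
---+---------+------
1  | Atwood  | 56099
2  | Tolkien | 56904
3  | Orwell  | 11262
4  | Austen  | 12465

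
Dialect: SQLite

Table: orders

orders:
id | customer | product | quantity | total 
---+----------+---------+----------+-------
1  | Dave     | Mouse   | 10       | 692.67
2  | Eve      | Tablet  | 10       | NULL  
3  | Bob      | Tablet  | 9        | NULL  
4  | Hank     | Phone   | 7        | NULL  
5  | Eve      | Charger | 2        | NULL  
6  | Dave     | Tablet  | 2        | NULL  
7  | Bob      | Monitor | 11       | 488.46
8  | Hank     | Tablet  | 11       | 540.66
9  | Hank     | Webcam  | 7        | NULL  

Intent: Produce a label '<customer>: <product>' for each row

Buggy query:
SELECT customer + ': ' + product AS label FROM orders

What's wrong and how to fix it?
Bug: SQLite uses || for string concatenation; + coerces text to numbers (yielding 0)

Fix: Replace + with || to concatenate text

Corrected query:
SELECT customer || ': ' || product AS label FROM orders

Result:
label       
------------
Dave: Mouse 
Eve: Tablet 
Bob: Tablet 
Hank: Phone 
Eve: Charger
Dave: Tablet
Bob: Monitor
Hank: Tablet
Hank: Webcam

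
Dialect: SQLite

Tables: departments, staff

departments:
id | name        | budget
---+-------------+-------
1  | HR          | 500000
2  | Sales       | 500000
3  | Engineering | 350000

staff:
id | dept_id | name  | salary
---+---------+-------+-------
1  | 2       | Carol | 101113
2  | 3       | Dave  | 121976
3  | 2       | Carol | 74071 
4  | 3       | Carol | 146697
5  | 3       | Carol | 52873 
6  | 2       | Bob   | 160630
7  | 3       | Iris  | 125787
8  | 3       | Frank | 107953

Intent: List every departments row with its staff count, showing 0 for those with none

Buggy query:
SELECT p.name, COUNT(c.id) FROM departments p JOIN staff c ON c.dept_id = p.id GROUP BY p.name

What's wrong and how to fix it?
Bug: INNER JOIN drops departments rows that have no matching staff rows

Fix: Use LEFT JOIN so parents without children still appear (COUNT(c.id) gives 0)

Corrected query:
SELECT p.name, COUNT(c.id) FROM departments p LEFT JOIN staff c ON c.dept_id = p.id GROUP BY p.name

Result:
name        | COUNT(c.id)
------------+------------
Engineering | 5          
HR          | 0          
Sales       | 3          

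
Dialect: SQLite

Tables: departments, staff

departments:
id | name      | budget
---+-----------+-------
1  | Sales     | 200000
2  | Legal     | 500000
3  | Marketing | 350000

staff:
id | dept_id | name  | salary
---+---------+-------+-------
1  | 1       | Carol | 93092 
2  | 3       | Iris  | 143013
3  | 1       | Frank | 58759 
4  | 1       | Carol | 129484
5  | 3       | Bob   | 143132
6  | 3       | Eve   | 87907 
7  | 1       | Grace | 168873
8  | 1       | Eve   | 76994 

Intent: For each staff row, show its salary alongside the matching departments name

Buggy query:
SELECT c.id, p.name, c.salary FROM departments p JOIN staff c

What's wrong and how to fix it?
Bug: Missing join condition: each staff row is matched to all departments rows instead of just its own

Fix: Add ON c.dept_id = p.id to the JOIN

Corrected query:
SELECT c.id, p.name, c.salary FROM departments p JOIN staff c ON c.dept_id = p.id

Result:
id | name      | salary
---+-----------+-------
1  | Sales     | 93092 
2  | Marketing | 143013
3  | Sales     | 58759 
4  | Sales     | 129484
5  | Marketing | 143132
6  | Marketing | 87907 
7  | Sales     | 168873
8  | Sales     | 76994 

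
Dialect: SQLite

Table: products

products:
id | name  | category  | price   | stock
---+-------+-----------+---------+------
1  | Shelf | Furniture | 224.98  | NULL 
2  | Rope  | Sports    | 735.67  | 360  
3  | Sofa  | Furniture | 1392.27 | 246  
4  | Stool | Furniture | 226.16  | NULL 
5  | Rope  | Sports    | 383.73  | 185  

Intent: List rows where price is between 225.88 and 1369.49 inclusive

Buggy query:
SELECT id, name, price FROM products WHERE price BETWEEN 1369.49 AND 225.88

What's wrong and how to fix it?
Bug: The bounds are reversed; BETWEEN a AND b requires a <= b to match anything

Fix: Write BETWEEN 225.88 AND 1369.49

Corrected query:
SELECT id, name, price FROM products WHERE price BETWEEN 225.88 AND 1369.49

Result:
id | name  | price 
---+-------+-------
2  | Rope  | 735.67
4  | Stool | 226.16
5  | Rope  | 383.73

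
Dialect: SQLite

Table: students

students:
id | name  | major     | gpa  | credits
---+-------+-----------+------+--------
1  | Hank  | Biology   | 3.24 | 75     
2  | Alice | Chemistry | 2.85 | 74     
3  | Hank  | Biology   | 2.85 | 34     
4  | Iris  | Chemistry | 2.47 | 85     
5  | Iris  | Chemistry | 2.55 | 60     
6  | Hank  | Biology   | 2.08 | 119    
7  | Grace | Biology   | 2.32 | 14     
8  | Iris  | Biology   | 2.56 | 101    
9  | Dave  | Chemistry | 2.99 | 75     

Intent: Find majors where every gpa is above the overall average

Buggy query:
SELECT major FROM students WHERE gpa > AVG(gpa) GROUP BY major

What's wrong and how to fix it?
Bug: AVG() is an aggregate; it can't sit directly in WHERE

Fix: Compute the overall average in a scalar subquery and compare each group's MIN against it in HAVING

Corrected query:
SELECT major FROM students GROUP BY major HAVING MIN(gpa) > (SELECT AVG(gpa) FROM students)

Result:
(no rows)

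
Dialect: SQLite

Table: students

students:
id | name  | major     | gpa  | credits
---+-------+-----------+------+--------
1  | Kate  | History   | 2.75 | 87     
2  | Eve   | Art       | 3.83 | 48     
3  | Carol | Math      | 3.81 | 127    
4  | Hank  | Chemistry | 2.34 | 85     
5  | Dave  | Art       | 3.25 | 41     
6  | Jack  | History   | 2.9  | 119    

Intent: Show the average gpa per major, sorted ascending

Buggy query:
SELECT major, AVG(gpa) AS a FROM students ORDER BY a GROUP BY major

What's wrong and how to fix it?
Bug: GROUP BY must precede ORDER BY

Fix: Move ORDER BY to the end, after GROUP BY

Corrected query:
SELECT major, AVG(gpa) AS a FROM students GROUP BY major ORDER BY a

Result:
major     | a    
----------+------
Chemistry | 2.34 
History   | 2.825
Art       | 3.54 
Math      | 3.81 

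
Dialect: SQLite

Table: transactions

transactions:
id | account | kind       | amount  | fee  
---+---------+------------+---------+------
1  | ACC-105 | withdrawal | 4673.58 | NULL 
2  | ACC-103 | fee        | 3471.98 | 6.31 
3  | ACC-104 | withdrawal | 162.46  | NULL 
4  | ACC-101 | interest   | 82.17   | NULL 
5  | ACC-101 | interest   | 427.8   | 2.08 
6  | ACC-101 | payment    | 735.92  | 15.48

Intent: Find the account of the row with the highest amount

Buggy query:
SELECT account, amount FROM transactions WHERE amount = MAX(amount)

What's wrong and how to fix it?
Bug: WHERE is evaluated per row; an aggregate over the whole table isn't defined there

Fix: Use a subquery: WHERE amount = (SELECT MAX(amount) FROM transactions)

Corrected query:
SELECT account, amount FROM transactions WHERE amount = (SELECT MAX(amount) FROM transactions)

Result:
account | amount 
--------+--------
ACC-105 | 4673.58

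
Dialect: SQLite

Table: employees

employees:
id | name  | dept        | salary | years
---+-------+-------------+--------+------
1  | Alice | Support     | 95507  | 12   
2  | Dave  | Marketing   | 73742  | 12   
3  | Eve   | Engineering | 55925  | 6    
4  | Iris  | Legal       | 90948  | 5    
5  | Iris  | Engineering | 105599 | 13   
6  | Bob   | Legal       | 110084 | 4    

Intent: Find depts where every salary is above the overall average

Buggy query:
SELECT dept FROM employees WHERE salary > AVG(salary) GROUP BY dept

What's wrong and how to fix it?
Bug: WHERE evaluates per row before aggregation, so AVG() is unavailable

Fix: Compute the overall average in a scalar subquery and compare each group's MIN against it in HAVING

Corrected query:
SELECT dept FROM employees GROUP BY dept HAVING MIN(salary) > (SELECT AVG(salary) FROM employees)

Result:
dept   
-------
Legal  
Support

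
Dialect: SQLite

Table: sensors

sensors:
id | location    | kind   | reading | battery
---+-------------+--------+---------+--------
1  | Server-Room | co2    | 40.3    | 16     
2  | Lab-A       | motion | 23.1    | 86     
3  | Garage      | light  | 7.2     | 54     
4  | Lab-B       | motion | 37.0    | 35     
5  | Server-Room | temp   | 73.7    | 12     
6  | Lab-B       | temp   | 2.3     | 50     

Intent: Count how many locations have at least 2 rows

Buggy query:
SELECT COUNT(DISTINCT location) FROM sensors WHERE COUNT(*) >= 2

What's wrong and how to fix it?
Bug: COUNT(*) cannot appear in WHERE; the per-group count doesn't exist yet

Fix: Use a subquery that GROUPs and filters with HAVING, then count its rows

Corrected query:
SELECT COUNT(*) FROM (SELECT location FROM sensors GROUP BY location HAVING COUNT(*) >= 2)

Result:
COUNT(*)
--------
2       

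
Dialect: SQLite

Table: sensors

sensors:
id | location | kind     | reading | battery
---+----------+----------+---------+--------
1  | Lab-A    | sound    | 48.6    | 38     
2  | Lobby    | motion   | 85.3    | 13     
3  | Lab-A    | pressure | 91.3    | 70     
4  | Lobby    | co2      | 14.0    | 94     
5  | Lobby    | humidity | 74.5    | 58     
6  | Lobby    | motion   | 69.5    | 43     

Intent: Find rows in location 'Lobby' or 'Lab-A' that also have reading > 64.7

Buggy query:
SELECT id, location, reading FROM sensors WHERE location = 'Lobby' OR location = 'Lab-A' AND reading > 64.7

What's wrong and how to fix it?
Bug: AND binds tighter than OR, so this parses as location = 'Lobby' OR (location = 'Lab-A' AND reading > 64.7)

Fix: Add parentheses around the OR so the AND applies to both alternatives

Corrected query:
SELECT id, location, reading FROM sensors WHERE (location = 'Lobby' OR location = 'Lab-A') AND reading > 64.7

Result:
id | location | reading
---+----------+--------
2  | Lobby    | 85.3   
3  | Lab-A    | 91.3   
5  | Lobby    | 74.5   
6  | Lobby    | 69.5   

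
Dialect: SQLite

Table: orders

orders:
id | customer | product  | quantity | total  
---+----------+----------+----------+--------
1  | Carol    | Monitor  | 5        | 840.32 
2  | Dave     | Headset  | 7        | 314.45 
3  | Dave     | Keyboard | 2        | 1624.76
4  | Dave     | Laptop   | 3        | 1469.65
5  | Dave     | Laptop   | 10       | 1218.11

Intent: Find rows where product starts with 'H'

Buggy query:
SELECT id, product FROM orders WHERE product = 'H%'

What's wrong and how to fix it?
Bug: Wildcards only work with LIKE; '=' treats '%' as a literal character

Fix: Use LIKE for wildcard pattern matching

Corrected query:
SELECT id, product FROM orders WHERE product LIKE 'H%'

Result:
id | product
---+--------
2  | Headset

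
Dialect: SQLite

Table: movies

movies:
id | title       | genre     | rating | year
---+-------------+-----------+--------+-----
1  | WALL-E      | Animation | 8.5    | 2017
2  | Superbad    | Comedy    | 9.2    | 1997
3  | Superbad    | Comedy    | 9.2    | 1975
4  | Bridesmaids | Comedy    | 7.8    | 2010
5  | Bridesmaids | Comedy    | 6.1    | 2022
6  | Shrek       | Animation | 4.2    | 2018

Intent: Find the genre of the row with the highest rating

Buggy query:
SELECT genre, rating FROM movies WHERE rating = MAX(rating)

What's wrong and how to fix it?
Bug: MAX(rating) is an aggregate and cannot be used directly in WHERE

Fix: Wrap MAX in a scalar subquery so WHERE compares against a single value

Corrected query:
SELECT genre, rating FROM movies WHERE rating = (SELECT MAX(rating) FROM movies)

Result:
genre  | rating
-------+-------
Comedy | 9.2   
Comedy | 9.2   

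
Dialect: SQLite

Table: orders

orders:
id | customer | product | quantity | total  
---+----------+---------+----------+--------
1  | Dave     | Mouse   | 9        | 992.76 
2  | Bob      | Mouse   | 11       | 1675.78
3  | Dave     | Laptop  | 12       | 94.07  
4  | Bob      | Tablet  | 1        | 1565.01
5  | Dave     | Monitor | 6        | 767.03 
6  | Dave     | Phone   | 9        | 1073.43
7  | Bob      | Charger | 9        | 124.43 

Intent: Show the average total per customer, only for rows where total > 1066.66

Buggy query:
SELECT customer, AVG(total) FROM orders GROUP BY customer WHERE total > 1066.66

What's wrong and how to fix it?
Bug: WHERE cannot follow GROUP BY

Fix: Place WHERE between FROM and GROUP BY

Corrected query:
SELECT customer, AVG(total) FROM orders WHERE total > 1066.66 GROUP BY customer

Result:
customer | AVG(total)
---------+-----------
Bob      | 1620.395  
Dave     | 1073.43   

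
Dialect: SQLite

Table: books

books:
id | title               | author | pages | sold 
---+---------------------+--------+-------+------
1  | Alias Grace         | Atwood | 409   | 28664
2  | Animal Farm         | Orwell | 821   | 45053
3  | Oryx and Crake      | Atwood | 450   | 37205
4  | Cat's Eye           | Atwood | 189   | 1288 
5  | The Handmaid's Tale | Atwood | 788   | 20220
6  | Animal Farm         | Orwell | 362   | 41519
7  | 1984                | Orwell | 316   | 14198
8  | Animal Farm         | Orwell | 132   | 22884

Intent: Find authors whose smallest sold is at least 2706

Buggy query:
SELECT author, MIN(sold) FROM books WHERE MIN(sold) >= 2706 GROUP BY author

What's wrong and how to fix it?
Bug: MIN() in WHERE is a misuse of aggregate

Fix: Replace WHERE with HAVING after the GROUP BY

Corrected query:
SELECT author, MIN(sold) FROM books GROUP BY author HAVING MIN(sold) >= 2706

Result:
author | MIN(sold)
-------+----------
Orwell | 14198    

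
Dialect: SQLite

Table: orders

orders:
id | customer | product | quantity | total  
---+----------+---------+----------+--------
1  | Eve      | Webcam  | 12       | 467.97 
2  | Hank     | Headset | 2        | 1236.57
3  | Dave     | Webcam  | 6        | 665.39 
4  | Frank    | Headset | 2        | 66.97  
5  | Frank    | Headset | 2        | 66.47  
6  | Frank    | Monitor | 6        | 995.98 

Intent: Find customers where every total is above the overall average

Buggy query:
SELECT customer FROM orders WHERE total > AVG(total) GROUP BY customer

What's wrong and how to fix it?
Bug: AVG() is an aggregate; it can't sit directly in WHERE

Fix: Compute the overall average in a scalar subquery and compare each group's MIN against it in HAVING

Corrected query:
SELECT customer FROM orders GROUP BY customer HAVING MIN(total) > (SELECT AVG(total) FROM orders)

Result:
customer
--------
Dave    
Hank    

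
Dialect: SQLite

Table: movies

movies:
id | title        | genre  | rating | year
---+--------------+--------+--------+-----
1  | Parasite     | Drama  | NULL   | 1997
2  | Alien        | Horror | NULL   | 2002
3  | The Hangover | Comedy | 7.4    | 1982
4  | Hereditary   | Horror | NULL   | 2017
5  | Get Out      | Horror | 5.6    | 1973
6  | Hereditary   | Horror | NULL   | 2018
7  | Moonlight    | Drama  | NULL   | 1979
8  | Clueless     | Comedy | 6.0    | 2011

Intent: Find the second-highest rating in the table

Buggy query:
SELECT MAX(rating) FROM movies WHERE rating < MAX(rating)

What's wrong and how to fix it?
Bug: MAX(rating) on the right of the comparison is an aggregate-in-WHERE error

Fix: Put the inner MAX in a scalar subquery

Corrected query:
SELECT MAX(rating) FROM movies WHERE rating < (SELECT MAX(rating) FROM movies)

Result:
MAX(rating)
-----------
6          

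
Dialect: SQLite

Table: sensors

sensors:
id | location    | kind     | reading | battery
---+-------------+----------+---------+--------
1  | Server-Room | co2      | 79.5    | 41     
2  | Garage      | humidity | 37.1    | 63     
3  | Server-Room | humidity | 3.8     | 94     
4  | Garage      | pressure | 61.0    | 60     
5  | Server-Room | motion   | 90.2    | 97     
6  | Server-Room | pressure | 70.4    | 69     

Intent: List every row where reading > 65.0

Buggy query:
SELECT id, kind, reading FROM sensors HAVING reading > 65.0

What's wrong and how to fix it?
Bug: HAVING filters the output of aggregation, but this query has no GROUP BY and no aggregate functions, so SQLite rejects it (HAVING clause on a non-aggregate query); the condition here is per row

Fix: Use WHERE for row-level filtering

Corrected query:
SELECT id, kind, reading FROM sensors WHERE reading > 65.0

Result:
id | kind     | reading
---+----------+--------
1  | co2      | 79.5   
5  | motion   | 90.2   
6  | pressure | 70.4   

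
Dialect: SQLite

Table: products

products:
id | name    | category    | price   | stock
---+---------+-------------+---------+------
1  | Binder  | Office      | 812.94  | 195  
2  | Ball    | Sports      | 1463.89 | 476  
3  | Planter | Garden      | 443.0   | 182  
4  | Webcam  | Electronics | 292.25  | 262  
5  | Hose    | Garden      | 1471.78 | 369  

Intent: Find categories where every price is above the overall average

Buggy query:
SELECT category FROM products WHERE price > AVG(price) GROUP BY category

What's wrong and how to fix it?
Bug: WHERE evaluates per row before aggregation, so AVG() is unavailable

Fix: Compute the overall average in a scalar subquery and compare each group's MIN against it in HAVING

Corrected query:
SELECT category FROM products GROUP BY category HAVING MIN(price) > (SELECT AVG(price) FROM products)

Result:
category
--------
Sports  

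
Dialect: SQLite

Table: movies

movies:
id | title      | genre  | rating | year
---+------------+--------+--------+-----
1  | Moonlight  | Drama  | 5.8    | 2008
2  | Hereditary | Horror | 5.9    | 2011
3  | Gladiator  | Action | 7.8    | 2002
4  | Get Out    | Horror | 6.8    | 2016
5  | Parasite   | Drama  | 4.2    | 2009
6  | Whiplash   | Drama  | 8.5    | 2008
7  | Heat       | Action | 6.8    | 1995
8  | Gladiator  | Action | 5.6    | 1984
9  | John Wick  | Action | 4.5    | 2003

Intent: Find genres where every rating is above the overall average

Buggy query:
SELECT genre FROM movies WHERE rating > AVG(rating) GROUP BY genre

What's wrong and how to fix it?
Bug: WHERE evaluates per row before aggregation, so AVG() is unavailable

Fix: Compute the overall average in a scalar subquery and compare each group's MIN against it in HAVING

Corrected query:
SELECT genre FROM movies GROUP BY genre HAVING MIN(rating) > (SELECT AVG(rating) FROM movies)

Result:
(no rows)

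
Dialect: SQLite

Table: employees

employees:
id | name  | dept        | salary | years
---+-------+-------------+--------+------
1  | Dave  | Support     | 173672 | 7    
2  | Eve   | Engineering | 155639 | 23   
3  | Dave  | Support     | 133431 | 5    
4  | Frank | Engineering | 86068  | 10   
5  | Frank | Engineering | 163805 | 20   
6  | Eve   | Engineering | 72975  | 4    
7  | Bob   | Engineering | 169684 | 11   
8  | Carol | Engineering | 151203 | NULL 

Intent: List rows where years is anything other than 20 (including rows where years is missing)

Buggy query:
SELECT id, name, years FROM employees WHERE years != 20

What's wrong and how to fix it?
Bug: 'years != 20' is unknown when years is NULL, so NULL rows are silently excluded

Fix: Add an explicit OR years IS NULL to include the missing-value rows

Corrected query:
SELECT id, name, years FROM employees WHERE years != 20 OR years IS NULL

Result:
id | name  | years
---+-------+------
1  | Dave  | 7    
2  | Eve   | 23   
3  | Dave  | 5    
4  | Frank | 10   
6  | Eve   | 4    
7  | Bob   | 11   
8  | Carol | NULL 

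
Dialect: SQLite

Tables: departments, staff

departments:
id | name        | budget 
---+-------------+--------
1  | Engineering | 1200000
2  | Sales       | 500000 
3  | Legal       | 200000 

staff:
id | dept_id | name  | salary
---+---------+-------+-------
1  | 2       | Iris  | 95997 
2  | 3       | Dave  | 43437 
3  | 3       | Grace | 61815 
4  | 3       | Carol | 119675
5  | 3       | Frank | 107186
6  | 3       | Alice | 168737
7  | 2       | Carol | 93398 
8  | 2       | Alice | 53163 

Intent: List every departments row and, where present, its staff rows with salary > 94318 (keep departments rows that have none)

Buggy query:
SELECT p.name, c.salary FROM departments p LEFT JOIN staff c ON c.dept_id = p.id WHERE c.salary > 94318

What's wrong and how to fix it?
Bug: Filtering c.salary in WHERE discards the NULL rows produced by LEFT JOIN, turning it into an inner join

Fix: Put 'c.salary > 94318' in the JOIN's ON clause instead of WHERE

Corrected query:
SELECT p.name, c.salary FROM departments p LEFT JOIN staff c ON c.dept_id = p.id AND c.salary > 94318

Result:
name        | salary
------------+-------
Engineering | NULL  
Sales       | 95997 
Legal       | 107186
Legal       | 119675
Legal       | 168737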